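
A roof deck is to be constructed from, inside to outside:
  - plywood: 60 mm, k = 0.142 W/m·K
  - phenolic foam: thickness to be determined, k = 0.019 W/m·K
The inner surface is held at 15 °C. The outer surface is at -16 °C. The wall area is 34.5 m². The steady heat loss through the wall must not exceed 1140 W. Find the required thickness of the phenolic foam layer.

Model the wall as resistances in series:
R_plywood = L/(kA) = 0.06/(0.142×34.5) = 0.01225 K/W
Sum of the known resistances R_other = 0.01225 K/W
Required total resistance R_tot = ΔT/Q_allow = 31/1140 = 0.02719 K/W
R_phenolic foam = R_tot − R_other = 0.01495 K/W
L = R·k·A = 0.01495×0.019×34.5

L ≈ 9.8 mm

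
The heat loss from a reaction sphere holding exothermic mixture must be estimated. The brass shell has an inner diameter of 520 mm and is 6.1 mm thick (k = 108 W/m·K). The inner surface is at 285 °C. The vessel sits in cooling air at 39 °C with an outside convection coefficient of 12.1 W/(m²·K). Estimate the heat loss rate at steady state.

Q ≈ 2650 W

Spherical conduction: R = (1/r_in − 1/r_out)/(4πk) per layer; series-sum.
R_brass shell = (1/0.26 − 1/0.2661)/(4π×108) = 6.496×10^-5 K/W
R_outer film = 1/(h·4πr_o²) = 1/(12.1×4π×0.2661²) = 0.09288 K/W
R_total = 0.09294 K/W
Q = ΔT/R_total = 246/0.09294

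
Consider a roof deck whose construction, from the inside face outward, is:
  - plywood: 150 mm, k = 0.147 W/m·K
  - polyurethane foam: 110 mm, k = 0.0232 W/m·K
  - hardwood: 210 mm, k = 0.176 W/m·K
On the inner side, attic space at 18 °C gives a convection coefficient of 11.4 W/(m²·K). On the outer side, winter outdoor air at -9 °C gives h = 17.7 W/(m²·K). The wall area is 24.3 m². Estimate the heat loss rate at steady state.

Thermal resistances in series:
R_inner film = 1/(h_i·A) = 1/(11.4×24.3) = 0.00361 K/W
R_plywood = L/(kA) = 0.15/(0.147×24.3) = 0.04199 K/W
R_polyurethane foam = L/(kA) = 0.11/(0.0232×24.3) = 0.1951 K/W
R_hardwood = L/(kA) = 0.21/(0.176×24.3) = 0.0491 K/W
R_outer film = 1/(h_o·A) = 1/(17.7×24.3) = 0.002325 K/W
R_total = 0.2921 K/W
Q = ΔT / R_total = 27 / 0.2921

Q ≈ 92.4 W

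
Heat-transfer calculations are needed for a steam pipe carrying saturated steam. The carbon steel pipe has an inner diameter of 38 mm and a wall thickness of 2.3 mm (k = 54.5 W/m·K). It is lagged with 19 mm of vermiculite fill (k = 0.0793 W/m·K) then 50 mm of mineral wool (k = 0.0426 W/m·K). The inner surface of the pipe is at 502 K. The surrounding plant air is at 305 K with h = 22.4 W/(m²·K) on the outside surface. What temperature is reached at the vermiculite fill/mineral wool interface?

T ≈ 444 K

Cylindrical conduction, so R = ln(r₂/r₁)/(2πkL) per layer, in series:
R_carbon steel pipe wall = ln(21.3/19)/(2π×54.5×1) = 3.337×10^-4 K/W
R_vermiculite fill = ln(40.3/21.3)/(2π×0.0793×1) = 1.28 K/W
R_mineral wool = ln(90.3/40.3)/(2π×0.0426×1) = 3.014 K/W
R_outer film = 1/(h_o·2πr_oL) = 1/(22.4×2π×0.0903×1) = 0.07868 K/W
R_total = 4.373 K/W
Q = ΔT/R_total = 197/4.373
Q = 45 W/m
T_interface = T_inner − Q·ΣR(inner→interface) = 502 − 45×1.28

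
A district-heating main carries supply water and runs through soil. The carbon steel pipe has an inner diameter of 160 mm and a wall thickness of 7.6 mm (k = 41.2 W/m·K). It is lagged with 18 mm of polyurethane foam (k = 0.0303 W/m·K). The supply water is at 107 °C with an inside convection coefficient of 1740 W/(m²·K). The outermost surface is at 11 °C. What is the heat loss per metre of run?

Cylindrical conduction, so R = ln(r₂/r₁)/(2πkL) per layer, in series:
R_inner film = 1/(h_i·2πr₁L) = 1/(1740×2π×0.08×1) = 0.001143 K/W
R_carbon steel pipe wall = ln(87.6/80)/(2π×41.2×1) = 3.506×10^-4 K/W
R_polyurethane foam = ln(105.6/87.6)/(2π×0.0303×1) = 0.9816 K/W
R_total = 0.9831 K/W
Q = ΔT/R_total = 96/0.9831

q′ ≈ 97.7 W/m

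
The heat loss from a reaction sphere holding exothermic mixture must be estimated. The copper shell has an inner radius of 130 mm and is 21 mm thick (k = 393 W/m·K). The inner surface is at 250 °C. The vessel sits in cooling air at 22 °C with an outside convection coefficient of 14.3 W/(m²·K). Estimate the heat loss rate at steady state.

Q ≈ 933 W

For a spherical shell R = (1/r₁ − 1/r₂)/(4πk); film R = 1/(h·4πr²). In series:
R_copper shell = (1/0.13 − 1/0.151)/(4π×393) = 2.166×10^-4 K/W
R_outer film = 1/(h·4πr_o²) = 1/(14.3×4π×0.151²) = 0.2441 K/W
R_total = 0.2443 K/W
Q = ΔT/R_total = 228/0.2443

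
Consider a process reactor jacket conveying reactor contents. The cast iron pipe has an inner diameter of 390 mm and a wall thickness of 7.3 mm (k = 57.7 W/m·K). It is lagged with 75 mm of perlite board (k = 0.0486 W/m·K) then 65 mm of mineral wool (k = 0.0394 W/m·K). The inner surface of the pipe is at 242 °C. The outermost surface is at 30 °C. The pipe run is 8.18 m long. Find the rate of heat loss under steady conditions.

Radial resistances (cylindrical: R_cond = ln(r_o/r_i)/(2πkL), R_conv = 1/(h·2πrL)):
R_cast iron pipe wall = ln(202.3/195)/(2π×57.7×8.18) = 1.239×10^-5 K/W
R_perlite board = ln(277.3/202.3)/(2π×0.0486×8.18) = 0.1262 K/W
R_mineral wool = ln(342.3/277.3)/(2π×0.0394×8.18) = 0.104 K/W
R_total = 0.2303 K/W
Q = ΔT/R_total = 212/0.2303

Q ≈ 921 W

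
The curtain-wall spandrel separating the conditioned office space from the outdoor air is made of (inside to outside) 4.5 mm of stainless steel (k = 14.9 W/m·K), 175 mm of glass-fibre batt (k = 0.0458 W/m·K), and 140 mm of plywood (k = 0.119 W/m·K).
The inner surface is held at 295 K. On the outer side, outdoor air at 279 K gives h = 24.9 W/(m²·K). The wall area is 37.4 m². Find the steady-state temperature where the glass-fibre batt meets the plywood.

Series thermal resistances:
R_stainless steel = L/(kA) = 0.0045/(14.9×37.4) = 8.075×10^-6 K/W
R_glass-fibre batt = L/(kA) = 0.175/(0.0458×37.4) = 0.1022 K/W
R_plywood = L/(kA) = 0.14/(0.119×37.4) = 0.03146 K/W
R_outer film = 1/(h_o·A) = 1/(24.9×37.4) = 0.001074 K/W
R_total = 0.1347 K/W;  Q = ΔT/R_total = 16/0.1347 = 118.8 W
T_interface = T_inner − Q·ΣR(inner→interface) = 295 − 119×0.1022

T ≈ 283 K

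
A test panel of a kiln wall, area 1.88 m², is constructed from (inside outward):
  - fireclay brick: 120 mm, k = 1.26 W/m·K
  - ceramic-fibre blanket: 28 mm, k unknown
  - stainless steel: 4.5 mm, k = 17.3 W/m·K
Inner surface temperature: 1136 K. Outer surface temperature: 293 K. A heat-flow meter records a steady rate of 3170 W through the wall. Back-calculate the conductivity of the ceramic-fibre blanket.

k ≈ 0.0692 W/(m·K)

Model the wall as resistances in series:
R_fireclay brick = L/(kA) = 0.12/(1.26×1.88) = 0.05066 K/W
R_stainless steel = L/(kA) = 0.0045/(17.3×1.88) = 1.384×10^-4 K/W
Sum of known resistances R_other = 0.0508 K/W
Total R = ΔT/Q = 843/3170 = 0.2659 K/W
R_ceramic-fibre blanket = R_total − R_other = 0.2151 K/W
k = L/(R·A) = 0.028/(0.2151×1.88)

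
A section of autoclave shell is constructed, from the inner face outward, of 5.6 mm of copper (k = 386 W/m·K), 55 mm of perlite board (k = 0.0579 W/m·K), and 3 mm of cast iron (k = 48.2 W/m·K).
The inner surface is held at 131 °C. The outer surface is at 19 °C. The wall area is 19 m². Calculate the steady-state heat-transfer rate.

Q ≈ 2240 W

Series thermal resistances:
R_copper = L/(kA) = 0.0056/(386×19) = 7.636×10^-7 K/W
R_perlite board = L/(kA) = 0.055/(0.0579×19) = 0.05 K/W
R_cast iron = L/(kA) = 0.003/(48.2×19) = 3.276×10^-6 K/W
R_total = 0.05 K/W
Q = ΔT / R_total = 112 / 0.05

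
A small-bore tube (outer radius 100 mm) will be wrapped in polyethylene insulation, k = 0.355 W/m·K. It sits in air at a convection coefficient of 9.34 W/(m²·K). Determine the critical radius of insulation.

For a cylinder r_cr = k/h = 0.355/9.34
r_cr = 38 mm; since the bare radius (100 mm) is above r_cr, any added insulation will reduce heat loss.

r_cr ≈ 38 mm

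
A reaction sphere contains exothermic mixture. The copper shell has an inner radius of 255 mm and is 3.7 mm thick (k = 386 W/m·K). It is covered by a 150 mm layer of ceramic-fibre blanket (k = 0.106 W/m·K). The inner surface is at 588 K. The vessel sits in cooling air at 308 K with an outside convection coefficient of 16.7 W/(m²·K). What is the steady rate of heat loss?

For a spherical shell R = (1/r₁ − 1/r₂)/(4πk); film R = 1/(h·4πr²). In series:
R_copper shell = (1/0.255 − 1/0.2587)/(4π×386) = 1.156×10^-5 K/W
R_ceramic-fibre blanket = (1/0.2587 − 1/0.4087)/(4π×0.106) = 1.065 K/W
R_outer film = 1/(h·4πr_o²) = 1/(16.7×4π×0.4087²) = 0.02853 K/W
R_total = 1.094 K/W
Q = ΔT/R_total = 280/1.094

Q ≈ 256 W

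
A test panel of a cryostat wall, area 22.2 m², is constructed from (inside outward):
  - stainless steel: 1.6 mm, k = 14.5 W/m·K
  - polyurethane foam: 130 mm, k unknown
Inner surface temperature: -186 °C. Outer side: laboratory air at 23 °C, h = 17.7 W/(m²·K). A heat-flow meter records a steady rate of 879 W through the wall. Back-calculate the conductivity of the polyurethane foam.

Model the wall as resistances in series:
R_stainless steel = L/(kA) = 0.0016/(14.5×22.2) = 4.97×10^-6 K/W
R_outer film = 1/(h_o·A) = 1/(17.7×22.2) = 0.002545 K/W
Sum of known resistances R_other = 0.00255 K/W
Total R = ΔT/Q = 209/879 = 0.2378 K/W
R_polyurethane foam = R_total − R_other = 0.2352 K/W
k = L/(R·A) = 0.13/(0.2352×22.2)

k ≈ 0.0249 W/(m·K)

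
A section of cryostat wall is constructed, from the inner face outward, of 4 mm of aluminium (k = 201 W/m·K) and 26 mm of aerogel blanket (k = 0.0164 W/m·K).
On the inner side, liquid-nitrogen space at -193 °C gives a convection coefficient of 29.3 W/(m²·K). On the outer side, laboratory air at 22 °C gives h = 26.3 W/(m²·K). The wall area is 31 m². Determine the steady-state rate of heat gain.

Model the wall as resistances in series:
R_inner film = 1/(h_i·A) = 1/(29.3×31) = 0.001101 K/W
R_aluminium = L/(kA) = 0.004/(201×31) = 6.42×10^-7 K/W
R_aerogel blanket = L/(kA) = 0.026/(0.0164×31) = 0.05114 K/W
R_outer film = 1/(h_o·A) = 1/(26.3×31) = 0.001227 K/W
R_total = 0.05347 K/W
Q = ΔT / R_total = 215 / 0.05347

Q ≈ 4020 W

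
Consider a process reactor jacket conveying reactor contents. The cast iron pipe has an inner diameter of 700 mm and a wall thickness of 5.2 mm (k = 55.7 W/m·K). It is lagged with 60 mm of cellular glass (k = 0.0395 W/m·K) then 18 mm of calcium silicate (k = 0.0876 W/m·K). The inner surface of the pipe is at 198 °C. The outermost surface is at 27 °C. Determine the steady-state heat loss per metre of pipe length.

q′ ≈ 242 W/m

Per-layer cylindrical resistances, series-summed:
R_cast iron pipe wall = ln(355.2/350)/(2π×55.7×1) = 4.214×10^-5 K/W
R_cellular glass = ln(415.2/355.2)/(2π×0.0395×1) = 0.6289 K/W
R_calcium silicate = ln(433.2/415.2)/(2π×0.0876×1) = 0.07711 K/W
R_total = 0.706 K/W
Q = ΔT/R_total = 171/0.706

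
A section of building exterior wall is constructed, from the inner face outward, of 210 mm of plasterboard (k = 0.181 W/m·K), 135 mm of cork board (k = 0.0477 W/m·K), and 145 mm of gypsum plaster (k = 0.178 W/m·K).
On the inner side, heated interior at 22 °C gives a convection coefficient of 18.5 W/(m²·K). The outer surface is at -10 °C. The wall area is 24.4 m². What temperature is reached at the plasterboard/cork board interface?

T ≈ 14 °C

Model the wall as resistances in series:
R_inner film = 1/(h_i·A) = 1/(18.5×24.4) = 0.002215 K/W
R_plasterboard = L/(kA) = 0.21/(0.181×24.4) = 0.04755 K/W
R_cork board = L/(kA) = 0.135/(0.0477×24.4) = 0.116 K/W
R_gypsum plaster = L/(kA) = 0.145/(0.178×24.4) = 0.03339 K/W
R_total = 0.1991 K/W;  Q = ΔT/R_total = 32/0.1991 = 160.7 W
T_interface = T_inner − Q·ΣR(inner→interface) = 22 − 161×0.04977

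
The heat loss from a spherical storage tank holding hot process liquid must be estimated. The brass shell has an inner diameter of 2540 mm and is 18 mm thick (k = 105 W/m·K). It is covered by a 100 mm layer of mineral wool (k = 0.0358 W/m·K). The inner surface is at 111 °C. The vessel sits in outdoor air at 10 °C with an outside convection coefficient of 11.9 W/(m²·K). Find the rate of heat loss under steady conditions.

Each spherical layer contributes R = (1/r_i − 1/r_o)/(4πk):
R_brass shell = (1/1.27 − 1/1.288)/(4π×105) = 8.34×10^-6 K/W
R_mineral wool = (1/1.288 − 1/1.388)/(4π×0.0358) = 0.1243 K/W
R_outer film = 1/(h·4πr_o²) = 1/(11.9×4π×1.388²) = 0.003471 K/W
R_total = 0.1278 K/W
Q = ΔT/R_total = 101/0.1278

Q ≈ 790 W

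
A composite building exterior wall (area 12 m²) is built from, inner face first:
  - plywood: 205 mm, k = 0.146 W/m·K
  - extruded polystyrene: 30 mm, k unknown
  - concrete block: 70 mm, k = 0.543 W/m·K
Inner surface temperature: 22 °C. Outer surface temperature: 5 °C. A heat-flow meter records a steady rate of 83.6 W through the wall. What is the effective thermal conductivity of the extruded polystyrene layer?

k ≈ 0.0331 W/(m·K)

Series thermal resistances:
R_plywood = L/(kA) = 0.205/(0.146×12) = 0.117 K/W
R_concrete block = L/(kA) = 0.07/(0.543×12) = 0.01074 K/W
Sum of known resistances R_other = 0.1278 K/W
Total R = ΔT/Q = 17/83.6 = 0.2033 K/W
R_extruded polystyrene = R_total − R_other = 0.0756 K/W
k = L/(R·A) = 0.03/(0.0756×12)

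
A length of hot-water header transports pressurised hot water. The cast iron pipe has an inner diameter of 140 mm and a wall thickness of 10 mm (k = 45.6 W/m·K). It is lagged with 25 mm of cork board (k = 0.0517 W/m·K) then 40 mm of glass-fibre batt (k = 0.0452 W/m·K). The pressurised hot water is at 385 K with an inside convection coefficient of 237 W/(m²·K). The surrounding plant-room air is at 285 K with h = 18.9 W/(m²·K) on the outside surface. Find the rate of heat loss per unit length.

For a radial system each layer contributes R = ln(r_out/r_in)/(2πkL); films add R = 1/(hA).
R_inner film = 1/(h_i·2πr₁L) = 1/(237×2π×0.07×1) = 0.009593 K/W
R_cast iron pipe wall = ln(80/70)/(2π×45.6×1) = 4.661×10^-4 K/W
R_cork board = ln(105/80)/(2π×0.0517×1) = 0.8371 K/W
R_glass-fibre batt = ln(145/105)/(2π×0.0452×1) = 1.137 K/W
R_outer film = 1/(h_o·2πr_oL) = 1/(18.9×2π×0.145×1) = 0.05808 K/W
R_total = 2.042 K/W
Q = ΔT/R_total = 100/2.042

q′ ≈ 49 W/m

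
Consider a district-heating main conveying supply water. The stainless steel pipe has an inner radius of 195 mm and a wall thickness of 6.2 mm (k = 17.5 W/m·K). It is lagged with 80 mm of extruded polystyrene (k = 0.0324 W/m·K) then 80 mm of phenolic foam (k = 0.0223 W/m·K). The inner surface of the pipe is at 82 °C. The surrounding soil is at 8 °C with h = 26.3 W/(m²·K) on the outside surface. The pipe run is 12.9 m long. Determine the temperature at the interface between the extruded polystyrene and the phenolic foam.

Per-layer cylindrical resistances, series-summed:
R_stainless steel pipe wall = ln(201.2/195)/(2π×17.5×12.9) = 2.207×10^-5 K/W
R_extruded polystyrene = ln(281.2/201.2)/(2π×0.0324×12.9) = 0.1275 K/W
R_phenolic foam = ln(361.2/281.2)/(2π×0.0223×12.9) = 0.1385 K/W
R_outer film = 1/(h_o·2πr_oL) = 1/(26.3×2π×0.3612×12.9) = 0.001299 K/W
R_total = 0.2673 K/W
Q = ΔT/R_total = 74/0.2673
Q = 277 W
T_interface = T_inner − Q·ΣR(inner→interface) = 82 − 277×0.1275

T ≈ 46.7 °C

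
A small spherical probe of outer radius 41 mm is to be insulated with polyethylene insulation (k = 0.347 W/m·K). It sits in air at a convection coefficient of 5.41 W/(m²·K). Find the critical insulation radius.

r_cr ≈ 128 mm

For a sphere r_cr = 2k/h = 2×0.347/5.41
r_cr = 128 mm; since the bare radius (41 mm) is below r_cr, adding a thin layer of insulation will *increase* heat loss.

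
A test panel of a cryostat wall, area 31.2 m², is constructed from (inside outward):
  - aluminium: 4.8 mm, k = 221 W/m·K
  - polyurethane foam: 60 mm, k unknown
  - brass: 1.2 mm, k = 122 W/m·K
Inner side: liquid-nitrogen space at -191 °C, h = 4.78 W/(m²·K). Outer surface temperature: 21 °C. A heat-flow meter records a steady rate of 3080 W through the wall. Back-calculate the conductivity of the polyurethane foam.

Thermal resistances in series:
R_inner film = 1/(h_i·A) = 1/(4.78×31.2) = 0.006705 K/W
R_aluminium = L/(kA) = 0.0048/(221×31.2) = 6.961×10^-7 K/W
R_brass = L/(kA) = 0.0012/(122×31.2) = 3.153×10^-7 K/W
Sum of known resistances R_other = 0.006706 K/W
Total R = ΔT/Q = 212/3080 = 0.06883 K/W
R_polyurethane foam = R_total − R_other = 0.06212 K/W
k = L/(R·A) = 0.06/(0.06212×31.2)

k ≈ 0.031 W/(m·K)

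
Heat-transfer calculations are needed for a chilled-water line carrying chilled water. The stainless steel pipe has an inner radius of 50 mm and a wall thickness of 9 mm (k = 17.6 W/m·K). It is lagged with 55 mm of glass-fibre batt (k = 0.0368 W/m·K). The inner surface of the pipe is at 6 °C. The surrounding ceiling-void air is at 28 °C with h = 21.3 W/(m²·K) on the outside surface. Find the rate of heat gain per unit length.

Treating each annulus and film as a series resistance:
R_stainless steel pipe wall = ln(59/50)/(2π×17.6×1) = 0.001497 K/W
R_glass-fibre batt = ln(114/59)/(2π×0.0368×1) = 2.849 K/W
R_outer film = 1/(h_o·2πr_oL) = 1/(21.3×2π×0.114×1) = 0.06554 K/W
R_total = 2.916 K/W
Q = ΔT/R_total = 22/2.916

q′ ≈ 7.55 W/m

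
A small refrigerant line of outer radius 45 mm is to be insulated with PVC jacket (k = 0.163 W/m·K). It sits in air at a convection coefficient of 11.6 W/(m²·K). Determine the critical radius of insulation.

For a cylinder r_cr = k/h = 0.163/11.6
r_cr = 14.1 mm; since the bare radius (45 mm) is above r_cr, any added insulation will reduce heat loss.

r_cr ≈ 14.1 mm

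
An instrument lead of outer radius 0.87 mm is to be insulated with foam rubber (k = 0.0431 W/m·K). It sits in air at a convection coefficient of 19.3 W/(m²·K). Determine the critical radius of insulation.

r_cr ≈ 2.23 mm

For a cylinder r_cr = k/h = 0.0431/19.3
r_cr = 2.23 mm; since the bare radius (0.87 mm) is below r_cr, adding a thin layer of insulation will *increase* heat loss.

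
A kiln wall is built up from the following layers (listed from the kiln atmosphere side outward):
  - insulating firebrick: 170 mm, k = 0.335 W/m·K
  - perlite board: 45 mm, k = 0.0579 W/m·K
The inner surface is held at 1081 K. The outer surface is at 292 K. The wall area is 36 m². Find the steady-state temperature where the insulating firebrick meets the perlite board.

Treating each layer as a thermal resistance in series:
R_insulating firebrick = L/(kA) = 0.17/(0.335×36) = 0.0141 K/W
R_perlite board = L/(kA) = 0.045/(0.0579×36) = 0.02159 K/W
R_total = 0.03569 K/W;  Q = ΔT/R_total = 789/0.03569 = 22110 W
T_interface = T_inner − Q·ΣR(inner→interface) = 1081 − 22100×0.0141

T ≈ 769 K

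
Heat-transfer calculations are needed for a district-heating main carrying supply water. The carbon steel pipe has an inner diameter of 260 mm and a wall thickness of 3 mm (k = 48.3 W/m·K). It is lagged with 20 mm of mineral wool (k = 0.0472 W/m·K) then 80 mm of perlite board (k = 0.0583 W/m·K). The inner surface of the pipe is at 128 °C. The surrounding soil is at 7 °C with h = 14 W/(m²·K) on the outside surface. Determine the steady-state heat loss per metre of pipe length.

For a radial system each layer contributes R = ln(r_out/r_in)/(2πkL); films add R = 1/(hA).
R_carbon steel pipe wall = ln(133/130)/(2π×48.3×1) = 7.518×10^-5 K/W
R_mineral wool = ln(153/133)/(2π×0.0472×1) = 0.4724 K/W
R_perlite board = ln(233/153)/(2π×0.0583×1) = 1.148 K/W
R_outer film = 1/(h_o·2πr_oL) = 1/(14×2π×0.233×1) = 0.04879 K/W
R_total = 1.669 K/W
Q = ΔT/R_total = 121/1.669

q′ ≈ 72.5 W/m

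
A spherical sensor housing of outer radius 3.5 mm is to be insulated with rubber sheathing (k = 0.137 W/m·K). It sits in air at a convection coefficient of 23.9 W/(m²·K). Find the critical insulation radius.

r_cr ≈ 11.5 mm

For a sphere r_cr = 2k/h = 2×0.137/23.9
r_cr = 11.5 mm; since the bare radius (3.5 mm) is below r_cr, adding a thin layer of insulation will *increase* heat loss.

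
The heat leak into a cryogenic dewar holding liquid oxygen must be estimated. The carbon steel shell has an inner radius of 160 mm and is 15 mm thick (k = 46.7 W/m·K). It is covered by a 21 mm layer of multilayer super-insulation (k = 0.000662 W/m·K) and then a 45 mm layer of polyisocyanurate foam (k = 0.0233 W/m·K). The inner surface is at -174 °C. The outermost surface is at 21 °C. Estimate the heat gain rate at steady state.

Radial (spherical) resistances in series:
R_carbon steel shell = (1/0.16 − 1/0.175)/(4π×46.7) = 9.129×10^-4 K/W
R_multilayer super-insulation = (1/0.175 − 1/0.196)/(4π×0.000662) = 73.6 K/W
R_polyisocyanurate foam = (1/0.196 − 1/0.241)/(4π×0.0233) = 3.254 K/W
R_total = 76.85 K/W
Q = ΔT/R_total = 195/76.85

Q ≈ 2.54 W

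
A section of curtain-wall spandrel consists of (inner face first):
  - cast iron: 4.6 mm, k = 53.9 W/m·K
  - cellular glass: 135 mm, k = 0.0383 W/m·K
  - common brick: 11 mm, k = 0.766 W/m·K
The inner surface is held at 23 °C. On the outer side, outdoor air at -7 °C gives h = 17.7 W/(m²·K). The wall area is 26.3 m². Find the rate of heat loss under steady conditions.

Using the resistance-network approach (series):
R_cast iron = L/(kA) = 0.0046/(53.9×26.3) = 3.245×10^-6 K/W
R_cellular glass = L/(kA) = 0.135/(0.0383×26.3) = 0.134 K/W
R_common brick = L/(kA) = 0.011/(0.766×26.3) = 5.46×10^-4 K/W
R_outer film = 1/(h_o·A) = 1/(17.7×26.3) = 0.002148 K/W
R_total = 0.1367 K/W
Q = ΔT / R_total = 30 / 0.1367

Q ≈ 219 W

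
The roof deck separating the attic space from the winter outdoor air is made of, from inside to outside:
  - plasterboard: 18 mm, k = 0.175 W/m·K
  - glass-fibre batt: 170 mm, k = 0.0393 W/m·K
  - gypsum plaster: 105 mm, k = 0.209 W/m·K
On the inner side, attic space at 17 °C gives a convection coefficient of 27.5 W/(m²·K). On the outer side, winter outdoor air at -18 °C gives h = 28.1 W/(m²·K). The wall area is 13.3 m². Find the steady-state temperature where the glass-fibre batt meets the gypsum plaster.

Treating each layer as a thermal resistance in series:
R_inner film = 1/(h_i·A) = 1/(27.5×13.3) = 0.002734 K/W
R_plasterboard = L/(kA) = 0.018/(0.175×13.3) = 0.007734 K/W
R_glass-fibre batt = L/(kA) = 0.17/(0.0393×13.3) = 0.3252 K/W
R_gypsum plaster = L/(kA) = 0.105/(0.209×13.3) = 0.03777 K/W
R_outer film = 1/(h_o·A) = 1/(28.1×13.3) = 0.002676 K/W
R_total = 0.3762 K/W;  Q = ΔT/R_total = 35/0.3762 = 93.05 W
T_interface = T_inner − Q·ΣR(inner→interface) = 17 − 93×0.3357

T ≈ -14.2 °C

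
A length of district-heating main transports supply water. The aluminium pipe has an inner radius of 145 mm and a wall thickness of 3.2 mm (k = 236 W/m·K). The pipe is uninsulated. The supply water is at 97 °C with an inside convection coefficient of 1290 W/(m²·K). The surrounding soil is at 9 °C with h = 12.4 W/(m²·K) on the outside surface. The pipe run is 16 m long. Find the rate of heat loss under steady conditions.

Per-layer cylindrical resistances, series-summed:
R_inner film = 1/(h_i·2πr₁L) = 1/(1290×2π×0.145×16) = 5.318×10^-5 K/W
R_aluminium pipe wall = ln(148.2/145)/(2π×236×16) = 9.201×10^-7 K/W
R_outer film = 1/(h_o·2πr_oL) = 1/(12.4×2π×0.1482×16) = 0.005413 K/W
R_total = 0.005467 K/W
Q = ΔT/R_total = 88/0.005467

Q ≈ 16100 W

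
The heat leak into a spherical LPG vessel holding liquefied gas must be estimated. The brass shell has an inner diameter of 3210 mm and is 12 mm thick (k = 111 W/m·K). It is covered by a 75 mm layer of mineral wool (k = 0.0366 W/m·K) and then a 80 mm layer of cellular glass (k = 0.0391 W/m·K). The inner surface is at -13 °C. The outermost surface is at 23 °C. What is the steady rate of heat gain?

Q ≈ 316 W

Spherical conduction: R = (1/r_in − 1/r_out)/(4πk) per layer; series-sum.
R_brass shell = (1/1.605 − 1/1.617)/(4π×111) = 3.315×10^-6 K/W
R_mineral wool = (1/1.617 − 1/1.692)/(4π×0.0366) = 0.0596 K/W
R_cellular glass = (1/1.692 − 1/1.772)/(4π×0.0391) = 0.0543 K/W
R_total = 0.1139 K/W
Q = ΔT/R_total = 36/0.1139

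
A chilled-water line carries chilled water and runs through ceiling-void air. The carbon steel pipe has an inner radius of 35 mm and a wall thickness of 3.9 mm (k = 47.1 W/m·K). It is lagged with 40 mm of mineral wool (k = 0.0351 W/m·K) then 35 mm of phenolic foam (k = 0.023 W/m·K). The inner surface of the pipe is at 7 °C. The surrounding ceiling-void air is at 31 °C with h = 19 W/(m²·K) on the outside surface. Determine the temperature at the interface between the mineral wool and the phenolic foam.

T ≈ 20.2 °C

Per-layer cylindrical resistances, series-summed:
R_carbon steel pipe wall = ln(38.9/35)/(2π×47.1×1) = 3.57×10^-4 K/W
R_mineral wool = ln(78.9/38.9)/(2π×0.0351×1) = 3.207 K/W
R_phenolic foam = ln(113.9/78.9)/(2π×0.023×1) = 2.541 K/W
R_outer film = 1/(h_o·2πr_oL) = 1/(19×2π×0.1139×1) = 0.07354 K/W
R_total = 5.821 K/W
Q = ΔT/R_total = 24/5.821
Q = 4.12 W/m
T_interface = T_inner + Q·ΣR(inner→interface) = 7 + 4.12×3.207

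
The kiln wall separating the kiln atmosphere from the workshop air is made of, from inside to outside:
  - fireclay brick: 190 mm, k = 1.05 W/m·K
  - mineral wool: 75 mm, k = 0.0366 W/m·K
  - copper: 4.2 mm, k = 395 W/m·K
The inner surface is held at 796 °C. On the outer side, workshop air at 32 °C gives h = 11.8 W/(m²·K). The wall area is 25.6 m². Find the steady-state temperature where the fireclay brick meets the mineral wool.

T ≈ 736 °C

Series thermal resistances:
R_fireclay brick = L/(kA) = 0.19/(1.05×25.6) = 0.007068 K/W
R_mineral wool = L/(kA) = 0.075/(0.0366×25.6) = 0.08005 K/W
R_copper = L/(kA) = 0.0042/(395×25.6) = 4.153×10^-7 K/W
R_outer film = 1/(h_o·A) = 1/(11.8×25.6) = 0.00331 K/W
R_total = 0.09043 K/W;  Q = ΔT/R_total = 764/0.09043 = 8449 W
T_interface = T_inner − Q·ΣR(inner→interface) = 796 − 8450×0.007068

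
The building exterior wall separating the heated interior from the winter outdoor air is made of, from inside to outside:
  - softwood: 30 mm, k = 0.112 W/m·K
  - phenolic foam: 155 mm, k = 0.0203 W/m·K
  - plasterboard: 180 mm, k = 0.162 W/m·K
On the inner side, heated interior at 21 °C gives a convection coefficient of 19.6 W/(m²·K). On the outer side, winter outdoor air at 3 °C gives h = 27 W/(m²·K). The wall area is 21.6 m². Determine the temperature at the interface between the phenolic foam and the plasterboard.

Using the resistance-network approach (series):
R_inner film = 1/(h_i·A) = 1/(19.6×21.6) = 0.002362 K/W
R_softwood = L/(kA) = 0.03/(0.112×21.6) = 0.0124 K/W
R_phenolic foam = L/(kA) = 0.155/(0.0203×21.6) = 0.3535 K/W
R_plasterboard = L/(kA) = 0.18/(0.162×21.6) = 0.05144 K/W
R_outer film = 1/(h_o·A) = 1/(27×21.6) = 0.001715 K/W
R_total = 0.4214 K/W;  Q = ΔT/R_total = 18/0.4214 = 42.71 W
T_interface = T_inner − Q·ΣR(inner→interface) = 21 − 42.7×0.3683

T ≈ 5.27 °C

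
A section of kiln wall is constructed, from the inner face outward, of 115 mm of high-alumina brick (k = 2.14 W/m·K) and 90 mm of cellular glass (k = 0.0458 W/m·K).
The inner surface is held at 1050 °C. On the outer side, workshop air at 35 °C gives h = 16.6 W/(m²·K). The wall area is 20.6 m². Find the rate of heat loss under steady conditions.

Q ≈ 10100 W

Model the wall as resistances in series:
R_high-alumina brick = L/(kA) = 0.115/(2.14×20.6) = 0.002609 K/W
R_cellular glass = L/(kA) = 0.09/(0.0458×20.6) = 0.09539 K/W
R_outer film = 1/(h_o·A) = 1/(16.6×20.6) = 0.002924 K/W
R_total = 0.1009 K/W
Q = ΔT / R_total = 1015 / 0.1009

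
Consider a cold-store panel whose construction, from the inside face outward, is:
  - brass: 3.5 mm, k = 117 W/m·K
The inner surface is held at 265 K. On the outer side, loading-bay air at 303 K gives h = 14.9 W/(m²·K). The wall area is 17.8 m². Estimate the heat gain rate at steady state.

Q ≈ 10100 W

Using the resistance-network approach (series):
R_brass = L/(kA) = 0.0035/(117×17.8) = 1.681×10^-6 K/W
R_outer film = 1/(h_o·A) = 1/(14.9×17.8) = 0.00377 K/W
R_total = 0.003772 K/W
Q = ΔT / R_total = 38 / 0.003772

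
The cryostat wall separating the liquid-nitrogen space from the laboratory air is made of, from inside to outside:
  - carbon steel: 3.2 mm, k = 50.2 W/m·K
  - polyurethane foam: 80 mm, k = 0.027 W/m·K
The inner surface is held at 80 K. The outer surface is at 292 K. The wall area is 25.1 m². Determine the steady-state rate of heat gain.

Q ≈ 1800 W

Model the wall as resistances in series:
R_carbon steel = L/(kA) = 0.0032/(50.2×25.1) = 2.54×10^-6 K/W
R_polyurethane foam = L/(kA) = 0.08/(0.027×25.1) = 0.118 K/W
R_total = 0.118 K/W
Q = ΔT / R_total = 212 / 0.118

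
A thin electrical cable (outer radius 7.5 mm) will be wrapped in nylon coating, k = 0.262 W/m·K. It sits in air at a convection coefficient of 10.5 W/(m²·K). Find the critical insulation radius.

r_cr ≈ 25 mm

For a cylinder r_cr = k/h = 0.262/10.5
r_cr = 25 mm; since the bare radius (7.5 mm) is below r_cr, adding a thin layer of insulation will *increase* heat loss.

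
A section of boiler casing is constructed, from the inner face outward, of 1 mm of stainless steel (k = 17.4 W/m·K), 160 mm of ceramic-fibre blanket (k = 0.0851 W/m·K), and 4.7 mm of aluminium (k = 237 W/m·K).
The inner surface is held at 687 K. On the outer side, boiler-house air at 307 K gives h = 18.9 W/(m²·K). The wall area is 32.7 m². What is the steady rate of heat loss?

Using the resistance-network approach (series):
R_stainless steel = L/(kA) = 0.001/(17.4×32.7) = 1.758×10^-6 K/W
R_ceramic-fibre blanket = L/(kA) = 0.16/(0.0851×32.7) = 0.0575 K/W
R_aluminium = L/(kA) = 0.0047/(237×32.7) = 6.065×10^-7 K/W
R_outer film = 1/(h_o·A) = 1/(18.9×32.7) = 0.001618 K/W
R_total = 0.05912 K/W
Q = ΔT / R_total = 380 / 0.05912

Q ≈ 6430 W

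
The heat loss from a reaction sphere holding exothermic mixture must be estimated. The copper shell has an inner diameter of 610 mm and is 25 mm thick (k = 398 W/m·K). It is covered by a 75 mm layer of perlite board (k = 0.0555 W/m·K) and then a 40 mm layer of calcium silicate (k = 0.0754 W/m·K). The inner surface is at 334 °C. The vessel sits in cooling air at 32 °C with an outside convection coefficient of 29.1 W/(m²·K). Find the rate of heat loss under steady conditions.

Q ≈ 287 W

For a spherical shell R = (1/r₁ − 1/r₂)/(4πk); film R = 1/(h·4πr²). In series:
R_copper shell = (1/0.305 − 1/0.33)/(4π×398) = 4.966×10^-5 K/W
R_perlite board = (1/0.33 − 1/0.405)/(4π×0.0555) = 0.8046 K/W
R_calcium silicate = (1/0.405 − 1/0.445)/(4π×0.0754) = 0.2342 K/W
R_outer film = 1/(h·4πr_o²) = 1/(29.1×4π×0.445²) = 0.01381 K/W
R_total = 1.053 K/W
Q = ΔT/R_total = 302/1.053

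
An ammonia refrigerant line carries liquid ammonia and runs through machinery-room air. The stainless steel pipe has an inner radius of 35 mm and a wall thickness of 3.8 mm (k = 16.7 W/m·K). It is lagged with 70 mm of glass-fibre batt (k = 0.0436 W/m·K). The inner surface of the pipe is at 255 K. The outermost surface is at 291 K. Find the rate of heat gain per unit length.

q′ ≈ 9.56 W/m

Treating each annulus and film as a series resistance:
R_stainless steel pipe wall = ln(38.8/35)/(2π×16.7×1) = 9.823×10^-4 K/W
R_glass-fibre batt = ln(108.8/38.8)/(2π×0.0436×1) = 3.764 K/W
R_total = 3.765 K/W
Q = ΔT/R_total = 36/3.765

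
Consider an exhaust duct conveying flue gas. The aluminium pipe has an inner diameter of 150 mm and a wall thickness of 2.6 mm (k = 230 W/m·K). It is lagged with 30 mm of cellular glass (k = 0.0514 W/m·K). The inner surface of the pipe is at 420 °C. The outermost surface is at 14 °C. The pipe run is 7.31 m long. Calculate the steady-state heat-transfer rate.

For a radial system each layer contributes R = ln(r_out/r_in)/(2πkL); films add R = 1/(hA).
R_aluminium pipe wall = ln(77.6/75)/(2π×230×7.31) = 3.226×10^-6 K/W
R_cellular glass = ln(107.6/77.6)/(2π×0.0514×7.31) = 0.1384 K/W
R_total = 0.1385 K/W
Q = ΔT/R_total = 406/0.1385

Q ≈ 2930 W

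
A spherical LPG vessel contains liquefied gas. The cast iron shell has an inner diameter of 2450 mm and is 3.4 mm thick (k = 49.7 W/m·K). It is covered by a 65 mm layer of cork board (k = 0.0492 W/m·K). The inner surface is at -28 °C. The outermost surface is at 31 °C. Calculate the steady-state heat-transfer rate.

Spherical conduction: R = (1/r_in − 1/r_out)/(4πk) per layer; series-sum.
R_cast iron shell = (1/1.225 − 1/1.2284)/(4π×49.7) = 3.618×10^-6 K/W
R_cork board = (1/1.2284 − 1/1.2934)/(4π×0.0492) = 0.06617 K/W
R_total = 0.06617 K/W
Q = ΔT/R_total = 59/0.06617

Q ≈ 892 W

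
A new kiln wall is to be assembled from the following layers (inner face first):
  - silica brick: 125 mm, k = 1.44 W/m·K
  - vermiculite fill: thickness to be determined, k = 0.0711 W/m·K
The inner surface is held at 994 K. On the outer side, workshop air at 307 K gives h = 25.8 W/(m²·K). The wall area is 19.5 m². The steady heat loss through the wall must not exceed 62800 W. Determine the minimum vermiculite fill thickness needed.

Model the wall as resistances in series:
R_silica brick = L/(kA) = 0.125/(1.44×19.5) = 0.004452 K/W
R_outer film = 1/(h_o·A) = 1/(25.8×19.5) = 0.001988 K/W
Sum of the known resistances R_other = 0.006439 K/W
Required total resistance R_tot = ΔT/Q_allow = 687/62800 = 0.01094 K/W
R_vermiculite fill = R_tot − R_other = 0.0045 K/W
L = R·k·A = 0.0045×0.0711×19.5

L ≈ 6.24 mm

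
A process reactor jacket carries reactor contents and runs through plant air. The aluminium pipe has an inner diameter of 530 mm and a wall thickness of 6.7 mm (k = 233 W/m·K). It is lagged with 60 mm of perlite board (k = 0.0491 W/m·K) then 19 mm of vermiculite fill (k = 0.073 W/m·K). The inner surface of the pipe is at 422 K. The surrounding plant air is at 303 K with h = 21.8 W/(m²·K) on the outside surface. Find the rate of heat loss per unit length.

Per-layer cylindrical resistances, series-summed:
R_aluminium pipe wall = ln(271.7/265)/(2π×233×1) = 1.706×10^-5 K/W
R_perlite board = ln(331.7/271.7)/(2π×0.0491×1) = 0.6468 K/W
R_vermiculite fill = ln(350.7/331.7)/(2π×0.073×1) = 0.1214 K/W
R_outer film = 1/(h_o·2πr_oL) = 1/(21.8×2π×0.3507×1) = 0.02082 K/W
R_total = 0.789 K/W
Q = ΔT/R_total = 119/0.789

q′ ≈ 151 W/m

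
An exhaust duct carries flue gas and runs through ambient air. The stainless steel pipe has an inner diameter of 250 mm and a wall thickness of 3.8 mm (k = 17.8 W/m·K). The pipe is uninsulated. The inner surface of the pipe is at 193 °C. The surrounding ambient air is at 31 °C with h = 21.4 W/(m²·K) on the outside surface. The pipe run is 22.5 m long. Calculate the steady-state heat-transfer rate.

Q ≈ 62800 W

Radial resistances (cylindrical: R_cond = ln(r_o/r_i)/(2πkL), R_conv = 1/(h·2πrL)):
R_stainless steel pipe wall = ln(128.8/125)/(2π×17.8×22.5) = 1.19×10^-5 K/W
R_outer film = 1/(h_o·2πr_oL) = 1/(21.4×2π×0.1288×22.5) = 0.002566 K/W
R_total = 0.002578 K/W
Q = ΔT/R_total = 162/0.002578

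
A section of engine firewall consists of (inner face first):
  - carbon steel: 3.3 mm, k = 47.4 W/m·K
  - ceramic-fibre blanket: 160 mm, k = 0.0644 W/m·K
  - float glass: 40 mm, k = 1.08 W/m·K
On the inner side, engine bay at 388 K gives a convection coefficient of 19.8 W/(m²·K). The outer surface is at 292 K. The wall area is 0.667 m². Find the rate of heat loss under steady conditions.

Model the wall as resistances in series:
R_inner film = 1/(h_i·A) = 1/(19.8×0.667) = 0.07572 K/W
R_carbon steel = L/(kA) = 0.0033/(47.4×0.667) = 1.044×10^-4 K/W
R_ceramic-fibre blanket = L/(kA) = 0.16/(0.0644×0.667) = 3.725 K/W
R_float glass = L/(kA) = 0.04/(1.08×0.667) = 0.05553 K/W
R_total = 3.856 K/W
Q = ΔT / R_total = 96 / 3.856

Q ≈ 24.9 W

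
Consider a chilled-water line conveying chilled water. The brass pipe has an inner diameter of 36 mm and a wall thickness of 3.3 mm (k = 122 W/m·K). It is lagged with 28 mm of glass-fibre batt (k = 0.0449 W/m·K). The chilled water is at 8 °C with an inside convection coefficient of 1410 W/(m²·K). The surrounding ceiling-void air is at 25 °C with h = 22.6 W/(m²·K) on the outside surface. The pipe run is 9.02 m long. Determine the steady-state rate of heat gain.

Q ≈ 49.1 W

For a radial system each layer contributes R = ln(r_out/r_in)/(2πkL); films add R = 1/(hA).
R_inner film = 1/(h_i·2πr₁L) = 1/(1410×2π×0.018×9.02) = 6.952×10^-4 K/W
R_brass pipe wall = ln(21.3/18)/(2π×122×9.02) = 2.435×10^-5 K/W
R_glass-fibre batt = ln(49.3/21.3)/(2π×0.0449×9.02) = 0.3298 K/W
R_outer film = 1/(h_o·2πr_oL) = 1/(22.6×2π×0.0493×9.02) = 0.01584 K/W
R_total = 0.3463 K/W
Q = ΔT/R_total = 17/0.3463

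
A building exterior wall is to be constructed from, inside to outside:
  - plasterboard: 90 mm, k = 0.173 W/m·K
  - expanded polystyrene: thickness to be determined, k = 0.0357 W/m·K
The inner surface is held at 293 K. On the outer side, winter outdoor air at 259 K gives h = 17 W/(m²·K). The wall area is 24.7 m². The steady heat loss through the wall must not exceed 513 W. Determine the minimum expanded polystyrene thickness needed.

L ≈ 37.8 mm

Using the resistance-network approach (series):
R_plasterboard = L/(kA) = 0.09/(0.173×24.7) = 0.02106 K/W
R_outer film = 1/(h_o·A) = 1/(17×24.7) = 0.002382 K/W
Sum of the known resistances R_other = 0.02344 K/W
Required total resistance R_tot = ΔT/Q_allow = 34/513 = 0.06628 K/W
R_expanded polystyrene = R_tot − R_other = 0.04283 K/W
L = R·k·A = 0.04283×0.0357×24.7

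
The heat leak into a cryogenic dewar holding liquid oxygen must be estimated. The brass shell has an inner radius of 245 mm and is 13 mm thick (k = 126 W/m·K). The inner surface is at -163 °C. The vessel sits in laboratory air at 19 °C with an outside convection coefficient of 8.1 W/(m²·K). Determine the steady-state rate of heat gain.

Spherical conduction: R = (1/r_in − 1/r_out)/(4πk) per layer; series-sum.
R_brass shell = (1/0.245 − 1/0.258)/(4π×126) = 1.299×10^-4 K/W
R_outer film = 1/(h·4πr_o²) = 1/(8.1×4π×0.258²) = 0.1476 K/W
R_total = 0.1477 K/W
Q = ΔT/R_total = 182/0.1477

Q ≈ 1230 W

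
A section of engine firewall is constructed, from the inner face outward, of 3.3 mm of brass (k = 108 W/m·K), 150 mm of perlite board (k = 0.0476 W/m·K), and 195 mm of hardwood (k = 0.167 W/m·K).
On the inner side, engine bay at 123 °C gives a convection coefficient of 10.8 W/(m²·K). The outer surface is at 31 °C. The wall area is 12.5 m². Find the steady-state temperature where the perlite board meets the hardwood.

T ≈ 55.4 °C

Treating each layer as a thermal resistance in series:
R_inner film = 1/(h_i·A) = 1/(10.8×12.5) = 0.007407 K/W
R_brass = L/(kA) = 0.0033/(108×12.5) = 2.444×10^-6 K/W
R_perlite board = L/(kA) = 0.15/(0.0476×12.5) = 0.2521 K/W
R_hardwood = L/(kA) = 0.195/(0.167×12.5) = 0.09341 K/W
R_total = 0.3529 K/W;  Q = ΔT/R_total = 92/0.3529 = 260.7 W
T_interface = T_inner − Q·ΣR(inner→interface) = 123 − 261×0.2595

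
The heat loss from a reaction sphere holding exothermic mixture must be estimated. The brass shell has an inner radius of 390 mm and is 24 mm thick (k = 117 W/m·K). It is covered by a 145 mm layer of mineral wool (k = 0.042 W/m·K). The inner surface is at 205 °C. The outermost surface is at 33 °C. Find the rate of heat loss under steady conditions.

Q ≈ 145 W

Spherical conduction: R = (1/r_in − 1/r_out)/(4πk) per layer; series-sum.
R_brass shell = (1/0.39 − 1/0.414)/(4π×117) = 1.011×10^-4 K/W
R_mineral wool = (1/0.414 − 1/0.559)/(4π×0.042) = 1.187 K/W
R_total = 1.187 K/W
Q = ΔT/R_total = 172/1.187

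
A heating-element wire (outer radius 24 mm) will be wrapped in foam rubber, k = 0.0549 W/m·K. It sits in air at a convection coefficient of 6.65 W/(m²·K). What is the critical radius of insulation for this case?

r_cr ≈ 8.26 mm

For a cylinder r_cr = k/h = 0.0549/6.65
r_cr = 8.26 mm; since the bare radius (24 mm) is above r_cr, any added insulation will reduce heat loss.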